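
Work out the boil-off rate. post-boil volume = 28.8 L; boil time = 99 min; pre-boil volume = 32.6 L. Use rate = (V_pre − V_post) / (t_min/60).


rate = (32.6 − 28.8) / (99/60)

2.3030 L/hr


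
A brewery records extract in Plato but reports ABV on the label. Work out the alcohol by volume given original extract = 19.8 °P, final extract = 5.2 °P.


SG = 259/(259 − P);  ABV = (OG − FG)·131.25
OG = 259/(259 − 19.8) = 1.0828
FG = 259/(259 − 5.2) = 1.0205
ABV = (1.0828 − 1.0205)·131.25

8.1752 % ABV


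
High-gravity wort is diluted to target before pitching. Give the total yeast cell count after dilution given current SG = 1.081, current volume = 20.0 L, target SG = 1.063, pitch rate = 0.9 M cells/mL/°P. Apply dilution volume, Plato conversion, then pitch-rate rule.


V_w = V·((SG_c−1)/(SG_t−1)−1);  °P = 259 − 259/SG_t;  cells = rate·(V+V_w)·°P
V_w = 20.0·((1.081−1)/(1.063−1)−1) = 5.7143
V_final = 20.0 + 5.7143 = 25.7143
°P = 259 − 259/1.063 = 15.3500
cells = 0.9·25.7143·15.3500

355.2418 billion cells


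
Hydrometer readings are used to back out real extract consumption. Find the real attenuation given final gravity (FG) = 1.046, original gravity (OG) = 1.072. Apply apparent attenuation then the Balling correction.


AA = (OG−FG)/(OG−1)·100;  RA = AA·0.8192
AA = (1.072 − 1.046)/(1.072 − 1)·100 = 36.1111
RA = 36.1111·0.8192

29.5822 %


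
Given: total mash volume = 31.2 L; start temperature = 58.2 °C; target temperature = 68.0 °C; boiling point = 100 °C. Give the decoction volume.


V_dec = V_total·(T_target − T_start)/(T_boil − T_start)
V_dec = 31.2·(68.0 − 58.2)/(100 − 58.2)

7.3148 L


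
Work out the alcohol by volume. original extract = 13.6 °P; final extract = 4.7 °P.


SG = 259/(259 − P);  ABV = (OG − FG)·131.25
OG = 259/(259 − 13.6) = 1.0554
FG = 259/(259 − 4.7) = 1.0185
ABV = (1.0554 − 1.0185)·131.25

4.8481 % ABV


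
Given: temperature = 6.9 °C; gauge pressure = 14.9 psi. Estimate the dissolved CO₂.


vols = (P + 14.695)·(0.01821 + 0.09011·e^(−0.04·T))
vols = (14.9 + 14.695)·(0.01821 + 0.09011·e^(−0.04·6.9))

2.5625 volumes


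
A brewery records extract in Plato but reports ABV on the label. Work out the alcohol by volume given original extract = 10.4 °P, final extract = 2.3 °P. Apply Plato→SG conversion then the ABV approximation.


SG = 259/(259 − P);  ABV = (OG − FG)·131.25
OG = 259/(259 − 10.4) = 1.0418
FG = 259/(259 − 2.3) = 1.0090
ABV = (1.0418 − 1.0090)·131.25

4.3148 % ABV


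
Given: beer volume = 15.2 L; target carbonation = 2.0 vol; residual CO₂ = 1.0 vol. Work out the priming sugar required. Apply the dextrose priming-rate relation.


sugar = (target − residual)·4.0·V
sugar = (2.0 − 1.0)·4.0·15.2

60.8000 g


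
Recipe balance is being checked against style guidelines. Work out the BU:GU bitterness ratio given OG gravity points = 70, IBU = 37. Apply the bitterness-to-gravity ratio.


BU:GU = IBU / OG_points
BU:GU = 37 / 70

0.5286


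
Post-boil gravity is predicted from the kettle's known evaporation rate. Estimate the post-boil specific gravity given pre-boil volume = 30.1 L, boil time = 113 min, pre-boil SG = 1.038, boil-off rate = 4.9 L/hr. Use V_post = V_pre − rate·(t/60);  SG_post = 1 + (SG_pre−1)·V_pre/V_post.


V_post = 30.1 − 4.9·(113/60) = 20.8717
SG_post = 1 + (1.038 − 1)·30.1/20.8717

1.0548


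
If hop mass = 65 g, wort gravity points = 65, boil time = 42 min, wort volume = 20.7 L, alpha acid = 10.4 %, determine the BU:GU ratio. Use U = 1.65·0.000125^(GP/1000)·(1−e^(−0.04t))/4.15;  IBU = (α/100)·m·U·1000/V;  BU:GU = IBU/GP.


U = 1.65·0.000125^(65/1000)·(1−e^(−0.04·42))/4.15 = 0.1804
IBU = (10.4/100)·65·0.1804·1000/20.7 = 58.9028
BU:GU = 58.9028/65

0.9062


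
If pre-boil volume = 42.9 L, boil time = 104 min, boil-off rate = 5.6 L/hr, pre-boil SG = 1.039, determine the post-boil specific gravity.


V_post = V_pre − rate·(t/60);  SG_post = 1 + (SG_pre−1)·V_pre/V_post
V_post = 42.9 − 5.6·(104/60) = 33.1933
SG_post = 1 + (1.039 − 1)·42.9/33.1933

1.0504


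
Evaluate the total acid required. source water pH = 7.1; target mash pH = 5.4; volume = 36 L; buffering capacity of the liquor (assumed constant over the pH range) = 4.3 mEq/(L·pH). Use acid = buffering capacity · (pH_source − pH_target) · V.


acid = 4.3 · (7.1 − 5.4) · 36

263.1600 mEq


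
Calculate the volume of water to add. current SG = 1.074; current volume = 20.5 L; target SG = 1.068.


V_water = V·((SG_curr − 1)/(SG_target − 1) − 1)
V_water = 20.5·((1.074 − 1)/(1.068 − 1) − 1)

1.8088 L


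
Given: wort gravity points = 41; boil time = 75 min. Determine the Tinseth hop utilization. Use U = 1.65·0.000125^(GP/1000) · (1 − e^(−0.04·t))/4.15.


bigness = 1.65·0.000125^(41/1000) = 1.1415
boil_factor = (1 − e^(−0.04·75))/4.15 = 0.2290
U = 1.1415 · 0.2290

0.2614


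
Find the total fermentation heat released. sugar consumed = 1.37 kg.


Q = m_sugar · 590 kJ/kg
Q = 1.37 · 590

808.3000 kJ


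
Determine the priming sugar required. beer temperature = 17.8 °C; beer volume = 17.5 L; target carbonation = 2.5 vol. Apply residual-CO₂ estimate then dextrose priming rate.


residual = 14.695·(0.01821 + 0.09011·e^(−0.04·T));  sugar = (target − residual)·4.0·V
residual = 14.695·(0.01821 + 0.09011·e^(−0.04·17.8)) = 0.9173
sugar = (2.5 − 0.9173)·4.0·17.5

110.7880 g


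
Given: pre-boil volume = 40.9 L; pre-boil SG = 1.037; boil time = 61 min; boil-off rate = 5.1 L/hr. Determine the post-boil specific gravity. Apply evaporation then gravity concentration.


V_post = V_pre − rate·(t/60);  SG_post = 1 + (SG_pre−1)·V_pre/V_post
V_post = 40.9 − 5.1·(61/60) = 35.7150
SG_post = 1 + (1.037 − 1)·40.9/35.7150

1.0424


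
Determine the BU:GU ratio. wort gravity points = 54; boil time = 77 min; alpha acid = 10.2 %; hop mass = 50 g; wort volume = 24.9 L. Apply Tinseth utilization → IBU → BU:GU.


U = 1.65·0.000125^(GP/1000)·(1−e^(−0.04t))/4.15;  IBU = (α/100)·m·U·1000/V;  BU:GU = IBU/GP
U = 1.65·0.000125^(54/1000)·(1−e^(−0.04·77))/4.15 = 0.2335
IBU = (10.2/100)·50·0.2335·1000/24.9 = 47.8197
BU:GU = 47.8197/54

0.8855


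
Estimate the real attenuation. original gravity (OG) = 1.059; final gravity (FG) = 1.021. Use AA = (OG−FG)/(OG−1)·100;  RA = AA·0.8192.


AA = (1.059 − 1.021)/(1.059 − 1)·100 = 64.4068
RA = 64.4068·0.8192

52.7620 %


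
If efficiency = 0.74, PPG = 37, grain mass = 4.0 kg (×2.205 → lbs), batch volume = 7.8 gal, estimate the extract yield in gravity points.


points = lbs × PPG × eff / vol
lbs = 4.0 × 2.205 = 8.8200
points = 8.8200 × 37 × 0.74 / 7.8

30.9605 points


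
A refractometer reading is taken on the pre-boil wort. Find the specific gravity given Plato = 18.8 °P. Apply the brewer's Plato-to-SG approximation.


SG = 259/(259 − P)
SG = 259/(259 − 18.8)

1.0783


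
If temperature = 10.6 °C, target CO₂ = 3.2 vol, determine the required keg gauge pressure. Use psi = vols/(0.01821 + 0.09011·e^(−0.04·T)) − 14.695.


psi = 3.2/(0.01821 + 0.09011·e^(−0.04·10.6)) − 14.695

26.7664 psi


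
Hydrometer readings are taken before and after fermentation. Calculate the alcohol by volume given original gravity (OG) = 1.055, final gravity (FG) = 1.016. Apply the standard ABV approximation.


ABV = (OG − FG) · 131.25
ABV = (1.055 − 1.016) · 131.25

5.1187 % ABV


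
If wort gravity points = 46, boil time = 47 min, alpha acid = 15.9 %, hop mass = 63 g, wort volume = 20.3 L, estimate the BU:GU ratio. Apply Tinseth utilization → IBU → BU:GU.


U = 1.65·0.000125^(GP/1000)·(1−e^(−0.04t))/4.15;  IBU = (α/100)·m·U·1000/V;  BU:GU = IBU/GP
U = 1.65·0.000125^(46/1000)·(1−e^(−0.04·47))/4.15 = 0.2228
IBU = (15.9/100)·63·0.2228·1000/20.3 = 109.9585
BU:GU = 109.9585/46

2.3904


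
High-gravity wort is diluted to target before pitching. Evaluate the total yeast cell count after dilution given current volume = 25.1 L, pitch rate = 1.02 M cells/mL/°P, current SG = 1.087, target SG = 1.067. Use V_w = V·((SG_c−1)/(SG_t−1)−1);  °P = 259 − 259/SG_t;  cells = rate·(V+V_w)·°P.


V_w = 25.1·((1.087−1)/(1.067−1)−1) = 7.4925
V_final = 25.1 + 7.4925 = 32.5925
°P = 259 − 259/1.067 = 16.2634
cells = 1.02·32.5925·16.2634

540.6653 billion cells


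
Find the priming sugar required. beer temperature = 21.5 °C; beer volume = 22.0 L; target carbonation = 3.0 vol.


residual = 14.695·(0.01821 + 0.09011·e^(−0.04·T));  sugar = (target − residual)·4.0·V
residual = 14.695·(0.01821 + 0.09011·e^(−0.04·21.5)) = 0.8279
sugar = (3.0 − 0.8279)·4.0·22.0

191.1419 g


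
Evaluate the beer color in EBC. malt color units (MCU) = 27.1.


SRM = 1.4922·MCU^0.6859;  EBC = SRM·1.97
SRM = 1.4922·27.1^0.6859 = 14.3450
EBC = 14.3450·1.97

28.2597 EBC


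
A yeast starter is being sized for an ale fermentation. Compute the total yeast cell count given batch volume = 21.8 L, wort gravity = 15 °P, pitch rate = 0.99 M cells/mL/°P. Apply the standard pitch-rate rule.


cells (billions) = rate · V_L · °P
cells = 0.99 · 21.8 · 15

323.7300 billion cells


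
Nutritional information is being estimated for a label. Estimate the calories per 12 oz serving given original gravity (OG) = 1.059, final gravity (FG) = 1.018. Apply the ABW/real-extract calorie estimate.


ABW = (OG−FG)·131.25·0.79/FG;  °P = 259 − 259/SG (for OG→OE and FG→AE);  RE = 0.1808·OE + 0.8192·AE;  Cal = (6.9·ABW + 4·(RE−0.1))·FG·3.55
ABW = (1.059 − 1.018)·131.25·0.79/1.018 = 4.1760
OE = 259 − 259/1.059 = 14.4297 °P
AE = 259 − 259/1.018 = 4.5796 °P
RE = 0.1808·14.4297 + 0.8192·4.5796 = 6.3605 °P
Cal = (6.9·4.1760 + 4·(6.3605−0.1))·1.018·3.55

194.6316 kcal


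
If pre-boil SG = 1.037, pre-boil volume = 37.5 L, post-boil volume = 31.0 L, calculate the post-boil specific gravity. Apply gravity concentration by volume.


SG_post = 1 + (SG_pre − 1)·V_pre/V_post
pts_pre = (1.037 − 1)·1000 = 37.0000
pts_post = 37.0000·37.5/31.0 = 44.7581
SG_post = 1 + 44.7581/1000

1.0448


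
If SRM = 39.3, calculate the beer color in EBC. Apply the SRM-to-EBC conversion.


EBC = SRM · 1.97
EBC = 39.3 · 1.97

77.4210 EBC


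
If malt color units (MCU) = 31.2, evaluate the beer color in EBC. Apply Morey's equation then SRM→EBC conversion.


SRM = 1.4922·MCU^0.6859;  EBC = SRM·1.97
SRM = 1.4922·31.2^0.6859 = 15.8004
EBC = 15.8004·1.97

31.1268 EBC


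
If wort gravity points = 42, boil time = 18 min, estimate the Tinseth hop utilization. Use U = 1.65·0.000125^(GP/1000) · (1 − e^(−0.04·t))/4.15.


bigness = 1.65·0.000125^(42/1000) = 1.1312
boil_factor = (1 − e^(−0.04·18))/4.15 = 0.1237
U = 1.1312 · 0.1237

0.1399


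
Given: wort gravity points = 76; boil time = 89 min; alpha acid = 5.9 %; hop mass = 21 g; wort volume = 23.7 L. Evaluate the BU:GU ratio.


U = 1.65·0.000125^(GP/1000)·(1−e^(−0.04t))/4.15;  IBU = (α/100)·m·U·1000/V;  BU:GU = IBU/GP
U = 1.65·0.000125^(76/1000)·(1−e^(−0.04·89))/4.15 = 0.1951
IBU = (5.9/100)·21·0.1951·1000/23.7 = 10.1999
BU:GU = 10.1999/76

0.1342


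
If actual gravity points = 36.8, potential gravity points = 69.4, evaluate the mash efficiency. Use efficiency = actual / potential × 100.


efficiency = 36.8 / 69.4 × 100

53.0259 %


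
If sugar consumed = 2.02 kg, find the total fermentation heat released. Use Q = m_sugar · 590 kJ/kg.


Q = 2.02 · 590

1191.8000 kJ


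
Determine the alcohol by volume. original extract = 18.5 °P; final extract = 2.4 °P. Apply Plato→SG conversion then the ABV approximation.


SG = 259/(259 − P);  ABV = (OG − FG)·131.25
OG = 259/(259 − 18.5) = 1.0769
FG = 259/(259 − 2.4) = 1.0094
ABV = (1.0769 − 1.0094)·131.25

8.8686 % ABV


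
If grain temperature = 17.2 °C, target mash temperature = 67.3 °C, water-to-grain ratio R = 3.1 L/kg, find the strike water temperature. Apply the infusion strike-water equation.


T_strike = (0.41/R)·(T_mash − T_grain) + T_mash
T_strike = (0.41/3.1)·(67.3 − 17.2) + 67.3

73.9261 °C


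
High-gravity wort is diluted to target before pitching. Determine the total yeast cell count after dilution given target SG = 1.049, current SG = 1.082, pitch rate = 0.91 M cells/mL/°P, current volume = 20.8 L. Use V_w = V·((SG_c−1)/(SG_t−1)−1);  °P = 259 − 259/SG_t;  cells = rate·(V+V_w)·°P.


V_w = 20.8·((1.082−1)/(1.049−1)−1) = 14.0082
V_final = 20.8 + 14.0082 = 34.8082
°P = 259 − 259/1.049 = 12.0982
cells = 0.91·34.8082·12.0982

383.2153 billion cells


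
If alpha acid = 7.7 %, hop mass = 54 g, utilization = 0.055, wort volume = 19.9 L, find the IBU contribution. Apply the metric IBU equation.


IBU = (α/100)·mass·U·1000 / V
IBU = (7.7/100)·54·0.055·1000 / 19.9

11.4920 IBU


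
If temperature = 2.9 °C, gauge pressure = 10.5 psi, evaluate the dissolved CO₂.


vols = (P + 14.695)·(0.01821 + 0.09011·e^(−0.04·T))
vols = (10.5 + 14.695)·(0.01821 + 0.09011·e^(−0.04·2.9))

2.4805 volumes


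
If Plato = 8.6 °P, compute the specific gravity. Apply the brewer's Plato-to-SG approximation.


SG = 259/(259 − P)
SG = 259/(259 − 8.6)

1.0343


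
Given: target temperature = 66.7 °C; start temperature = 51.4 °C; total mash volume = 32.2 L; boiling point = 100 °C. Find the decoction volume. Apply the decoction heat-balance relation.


V_dec = V_total·(T_target − T_start)/(T_boil − T_start)
V_dec = 32.2·(66.7 − 51.4)/(100 − 51.4)

10.1370 L


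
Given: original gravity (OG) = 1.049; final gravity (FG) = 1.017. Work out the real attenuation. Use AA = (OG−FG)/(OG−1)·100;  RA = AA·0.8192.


AA = (1.049 − 1.017)/(1.049 − 1)·100 = 65.3061
RA = 65.3061·0.8192

53.4988 %


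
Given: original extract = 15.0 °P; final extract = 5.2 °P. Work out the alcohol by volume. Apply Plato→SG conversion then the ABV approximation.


SG = 259/(259 − P);  ABV = (OG − FG)·131.25
OG = 259/(259 − 15.0) = 1.0615
FG = 259/(259 − 5.2) = 1.0205
ABV = (1.0615 − 1.0205)·131.25

5.3795 % ABV


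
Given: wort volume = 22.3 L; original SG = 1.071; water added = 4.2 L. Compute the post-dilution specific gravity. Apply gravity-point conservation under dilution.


SG_new = 1 + (SG_old − 1)·V_old/(V_old + V_water)
pts = (1.071 − 1)·1000·22.3/(22.3 + 4.2) = 59.7472
SG_new = 1 + 59.7472/1000

1.0597


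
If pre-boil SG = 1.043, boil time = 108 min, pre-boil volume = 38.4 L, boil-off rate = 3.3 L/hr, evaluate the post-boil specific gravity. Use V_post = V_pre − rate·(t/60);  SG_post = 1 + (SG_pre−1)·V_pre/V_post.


V_post = 38.4 − 3.3·(108/60) = 32.4600
SG_post = 1 + (1.043 − 1)·38.4/32.4600

1.0509


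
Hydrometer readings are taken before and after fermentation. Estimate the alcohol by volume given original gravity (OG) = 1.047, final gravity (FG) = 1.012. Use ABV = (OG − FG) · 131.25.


ABV = (1.047 − 1.012) · 131.25

4.5937 % ABV


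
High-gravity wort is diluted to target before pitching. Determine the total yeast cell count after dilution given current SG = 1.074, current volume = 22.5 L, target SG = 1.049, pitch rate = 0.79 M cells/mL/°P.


V_w = V·((SG_c−1)/(SG_t−1)−1);  °P = 259 − 259/SG_t;  cells = rate·(V+V_w)·°P
V_w = 22.5·((1.074−1)/(1.049−1)−1) = 11.4796
V_final = 22.5 + 11.4796 = 33.9796
°P = 259 − 259/1.049 = 12.0982
cells = 0.79·33.9796·12.0982

324.7623 billion cells


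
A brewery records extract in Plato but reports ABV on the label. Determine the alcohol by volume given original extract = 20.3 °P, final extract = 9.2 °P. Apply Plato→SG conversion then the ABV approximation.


SG = 259/(259 − P);  ABV = (OG − FG)·131.25
OG = 259/(259 − 20.3) = 1.0850
FG = 259/(259 − 9.2) = 1.0368
ABV = (1.0850 − 1.0368)·131.25

6.3282 % ABV


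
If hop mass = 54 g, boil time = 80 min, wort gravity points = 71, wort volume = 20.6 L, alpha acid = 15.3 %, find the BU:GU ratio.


U = 1.65·0.000125^(GP/1000)·(1−e^(−0.04t))/4.15;  IBU = (α/100)·m·U·1000/V;  BU:GU = IBU/GP
U = 1.65·0.000125^(71/1000)·(1−e^(−0.04·80))/4.15 = 0.2015
IBU = (15.3/100)·54·0.2015·1000/20.6 = 80.8092
BU:GU = 80.8092/71

1.1382


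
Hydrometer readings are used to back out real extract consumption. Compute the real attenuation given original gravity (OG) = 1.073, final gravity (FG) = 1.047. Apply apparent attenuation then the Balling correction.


AA = (OG−FG)/(OG−1)·100;  RA = AA·0.8192
AA = (1.073 − 1.047)/(1.073 − 1)·100 = 35.6164
RA = 35.6164·0.8192

29.1770 %


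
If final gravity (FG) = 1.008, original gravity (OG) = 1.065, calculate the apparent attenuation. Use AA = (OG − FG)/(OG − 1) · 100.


AA = (1.065 − 1.008)/(1.065 − 1) · 100

87.6923 %


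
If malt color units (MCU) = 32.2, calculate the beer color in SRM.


SRM = 1.4922 · MCU^0.6859
SRM = 1.4922 · 32.2^0.6859

16.1460 SRM


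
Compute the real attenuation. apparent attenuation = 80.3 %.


RA = AA · 0.8192
RA = 80.3 · 0.8192

65.7818 %


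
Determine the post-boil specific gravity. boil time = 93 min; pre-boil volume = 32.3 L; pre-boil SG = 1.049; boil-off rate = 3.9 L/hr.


V_post = V_pre − rate·(t/60);  SG_post = 1 + (SG_pre−1)·V_pre/V_post
V_post = 32.3 − 3.9·(93/60) = 26.2550
SG_post = 1 + (1.049 − 1)·32.3/26.2550

1.0603


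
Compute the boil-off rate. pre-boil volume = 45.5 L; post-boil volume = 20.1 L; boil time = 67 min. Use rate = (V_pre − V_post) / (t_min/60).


rate = (45.5 − 20.1) / (67/60)

22.7463 L/hr


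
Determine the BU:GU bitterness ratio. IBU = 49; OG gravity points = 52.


BU:GU = IBU / OG_points
BU:GU = 49 / 52

0.9423


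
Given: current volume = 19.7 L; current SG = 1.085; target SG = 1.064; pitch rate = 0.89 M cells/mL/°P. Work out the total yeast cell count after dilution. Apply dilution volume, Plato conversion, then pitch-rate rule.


V_w = V·((SG_c−1)/(SG_t−1)−1);  °P = 259 − 259/SG_t;  cells = rate·(V+V_w)·°P
V_w = 19.7·((1.085−1)/(1.064−1)−1) = 6.4641
V_final = 19.7 + 6.4641 = 26.1641
°P = 259 − 259/1.064 = 15.5789
cells = 0.89·26.1641·15.5789

362.7716 billion cells


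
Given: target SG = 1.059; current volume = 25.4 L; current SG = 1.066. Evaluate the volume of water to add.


V_water = V·((SG_curr − 1)/(SG_target − 1) − 1)
V_water = 25.4·((1.066 − 1)/(1.059 − 1) − 1)

3.0136 L


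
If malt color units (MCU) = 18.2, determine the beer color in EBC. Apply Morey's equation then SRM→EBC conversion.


SRM = 1.4922·MCU^0.6859;  EBC = SRM·1.97
SRM = 1.4922·18.2^0.6859 = 10.9172
EBC = 10.9172·1.97

21.5068 EBC


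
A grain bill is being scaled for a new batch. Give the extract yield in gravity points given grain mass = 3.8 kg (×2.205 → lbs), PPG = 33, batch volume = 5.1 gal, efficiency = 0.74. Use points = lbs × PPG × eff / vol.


lbs = 3.8 × 2.205 = 8.3790
points = 8.3790 × 33 × 0.74 / 5.1

40.1206 points


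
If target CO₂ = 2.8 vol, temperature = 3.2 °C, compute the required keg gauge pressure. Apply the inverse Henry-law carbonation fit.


psi = vols/(0.01821 + 0.09011·e^(−0.04·T)) − 14.695
psi = 2.8/(0.01821 + 0.09011·e^(−0.04·3.2)) − 14.695

14.0248 psi


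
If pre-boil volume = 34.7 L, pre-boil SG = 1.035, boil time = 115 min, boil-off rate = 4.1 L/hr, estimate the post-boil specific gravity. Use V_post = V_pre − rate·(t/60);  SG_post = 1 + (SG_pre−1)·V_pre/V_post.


V_post = 34.7 − 4.1·(115/60) = 26.8417
SG_post = 1 + (1.035 − 1)·34.7/26.8417

1.0452


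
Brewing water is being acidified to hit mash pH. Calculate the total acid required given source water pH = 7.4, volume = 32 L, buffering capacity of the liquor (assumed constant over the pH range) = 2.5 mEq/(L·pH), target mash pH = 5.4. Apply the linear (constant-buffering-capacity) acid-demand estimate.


acid = buffering capacity · (pH_source − pH_target) · V
acid = 2.5 · (7.4 − 5.4) · 32

160.0000 mEq


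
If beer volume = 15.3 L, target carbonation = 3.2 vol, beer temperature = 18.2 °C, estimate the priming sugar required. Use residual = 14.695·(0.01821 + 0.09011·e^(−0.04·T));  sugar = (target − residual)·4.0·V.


residual = 14.695·(0.01821 + 0.09011·e^(−0.04·18.2)) = 0.9070
sugar = (3.2 − 0.9070)·4.0·15.3

140.3315 g


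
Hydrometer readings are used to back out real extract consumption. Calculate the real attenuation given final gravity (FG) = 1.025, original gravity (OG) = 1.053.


AA = (OG−FG)/(OG−1)·100;  RA = AA·0.8192
AA = (1.053 − 1.025)/(1.053 − 1)·100 = 52.8302
RA = 52.8302·0.8192

43.2785 %


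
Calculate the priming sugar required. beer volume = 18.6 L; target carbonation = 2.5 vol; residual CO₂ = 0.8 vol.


sugar = (target − residual)·4.0·V
sugar = (2.5 − 0.8)·4.0·18.6

126.4800 g


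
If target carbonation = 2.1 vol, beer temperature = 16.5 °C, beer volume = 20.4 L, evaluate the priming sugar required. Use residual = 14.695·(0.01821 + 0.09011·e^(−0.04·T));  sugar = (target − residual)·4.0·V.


residual = 14.695·(0.01821 + 0.09011·e^(−0.04·16.5)) = 0.9520
sugar = (2.1 − 0.9520)·4.0·20.4

93.6774 g


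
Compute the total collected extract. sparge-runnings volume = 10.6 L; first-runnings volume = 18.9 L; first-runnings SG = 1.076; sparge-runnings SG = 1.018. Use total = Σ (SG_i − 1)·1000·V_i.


first = (1.076 − 1)·1000·18.9 = 1436.4000
sparge = (1.018 − 1)·1000·10.6 = 190.8000
total = 1436.4000 + 190.8000

1627.2000 gravity·L


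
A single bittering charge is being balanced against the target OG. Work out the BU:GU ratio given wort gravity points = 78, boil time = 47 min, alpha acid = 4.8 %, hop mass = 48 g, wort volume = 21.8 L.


U = 1.65·0.000125^(GP/1000)·(1−e^(−0.04t))/4.15;  IBU = (α/100)·m·U·1000/V;  BU:GU = IBU/GP
U = 1.65·0.000125^(78/1000)·(1−e^(−0.04·47))/4.15 = 0.1671
IBU = (4.8/100)·48·0.1671·1000/21.8 = 17.6650
BU:GU = 17.6650/78

0.2265


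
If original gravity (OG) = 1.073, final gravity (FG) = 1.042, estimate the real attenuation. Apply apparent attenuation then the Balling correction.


AA = (OG−FG)/(OG−1)·100;  RA = AA·0.8192
AA = (1.073 − 1.042)/(1.073 − 1)·100 = 42.4658
RA = 42.4658·0.8192

34.7879 %


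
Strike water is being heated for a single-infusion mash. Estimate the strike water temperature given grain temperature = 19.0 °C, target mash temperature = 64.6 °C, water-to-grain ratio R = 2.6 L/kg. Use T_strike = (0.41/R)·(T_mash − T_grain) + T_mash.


T_strike = (0.41/2.6)·(64.6 − 19.0) + 64.6

71.7908 °C


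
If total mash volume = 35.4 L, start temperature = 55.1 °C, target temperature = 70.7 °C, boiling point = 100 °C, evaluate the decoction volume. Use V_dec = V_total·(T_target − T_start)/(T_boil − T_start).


V_dec = 35.4·(70.7 − 55.1)/(100 − 55.1)

12.2993 L


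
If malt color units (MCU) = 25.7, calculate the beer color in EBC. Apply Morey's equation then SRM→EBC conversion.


SRM = 1.4922·MCU^0.6859;  EBC = SRM·1.97
SRM = 1.4922·25.7^0.6859 = 13.8325
EBC = 13.8325·1.97

27.2500 EBC


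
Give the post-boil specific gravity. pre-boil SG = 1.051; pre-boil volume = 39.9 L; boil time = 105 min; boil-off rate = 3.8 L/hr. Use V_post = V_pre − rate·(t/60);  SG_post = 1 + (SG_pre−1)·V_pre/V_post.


V_post = 39.9 − 3.8·(105/60) = 33.2500
SG_post = 1 + (1.051 − 1)·39.9/33.2500

1.0612


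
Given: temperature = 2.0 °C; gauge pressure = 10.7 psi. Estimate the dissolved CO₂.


vols = (P + 14.695)·(0.01821 + 0.09011·e^(−0.04·T))
vols = (10.7 + 14.695)·(0.01821 + 0.09011·e^(−0.04·2.0))

2.5749 volumes


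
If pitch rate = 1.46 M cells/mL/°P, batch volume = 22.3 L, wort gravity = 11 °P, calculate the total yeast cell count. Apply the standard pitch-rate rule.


cells (billions) = rate · V_L · °P
cells = 1.46 · 22.3 · 11

358.1380 billion cells


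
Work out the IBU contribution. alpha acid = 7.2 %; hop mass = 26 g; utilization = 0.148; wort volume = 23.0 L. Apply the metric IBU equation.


IBU = (α/100)·mass·U·1000 / V
IBU = (7.2/100)·26·0.148·1000 / 23.0

12.0459 IBU


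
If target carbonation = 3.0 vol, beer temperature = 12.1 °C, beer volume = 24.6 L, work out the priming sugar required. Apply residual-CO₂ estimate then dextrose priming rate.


residual = 14.695·(0.01821 + 0.09011·e^(−0.04·T));  sugar = (target − residual)·4.0·V
residual = 14.695·(0.01821 + 0.09011·e^(−0.04·12.1)) = 1.0837
sugar = (3.0 − 1.0837)·4.0·24.6

188.5642 g


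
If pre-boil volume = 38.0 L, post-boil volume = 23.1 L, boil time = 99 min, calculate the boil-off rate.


rate = (V_pre − V_post) / (t_min/60)
rate = (38.0 − 23.1) / (99/60)

9.0303 L/hr


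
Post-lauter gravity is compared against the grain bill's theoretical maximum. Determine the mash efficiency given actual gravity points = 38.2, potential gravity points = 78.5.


efficiency = actual / potential × 100
efficiency = 38.2 / 78.5 × 100

48.6624 %


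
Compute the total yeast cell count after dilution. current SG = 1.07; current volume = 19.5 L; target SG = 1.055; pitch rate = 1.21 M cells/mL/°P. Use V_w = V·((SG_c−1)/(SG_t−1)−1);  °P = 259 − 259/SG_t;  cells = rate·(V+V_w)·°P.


V_w = 19.5·((1.07−1)/(1.055−1)−1) = 5.3182
V_final = 19.5 + 5.3182 = 24.8182
°P = 259 − 259/1.055 = 13.5024
cells = 1.21·24.8182·13.5024

405.4762 billion cells


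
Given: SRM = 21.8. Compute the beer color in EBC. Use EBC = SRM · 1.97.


EBC = 21.8 · 1.97

42.9460 EBC


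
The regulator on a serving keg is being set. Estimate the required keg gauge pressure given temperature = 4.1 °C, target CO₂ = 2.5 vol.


psi = vols/(0.01821 + 0.09011·e^(−0.04·T)) − 14.695
psi = 2.5/(0.01821 + 0.09011·e^(−0.04·4.1)) − 14.695

11.7069 psi


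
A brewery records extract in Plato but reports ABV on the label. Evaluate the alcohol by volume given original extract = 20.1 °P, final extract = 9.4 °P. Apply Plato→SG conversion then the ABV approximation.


SG = 259/(259 − P);  ABV = (OG − FG)·131.25
OG = 259/(259 − 20.1) = 1.0841
FG = 259/(259 − 9.4) = 1.0377
ABV = (1.0841 − 1.0377)·131.25

6.0999 % ABV


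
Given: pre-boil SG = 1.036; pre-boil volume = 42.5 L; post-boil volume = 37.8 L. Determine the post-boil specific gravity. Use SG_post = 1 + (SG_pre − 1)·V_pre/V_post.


pts_pre = (1.036 − 1)·1000 = 36.0000
pts_post = 36.0000·42.5/37.8 = 40.4762
SG_post = 1 + 40.4762/1000

1.0405


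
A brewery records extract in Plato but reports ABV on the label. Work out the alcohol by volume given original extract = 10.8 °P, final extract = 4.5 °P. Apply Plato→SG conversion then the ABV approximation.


SG = 259/(259 − P);  ABV = (OG − FG)·131.25
OG = 259/(259 − 10.8) = 1.0435
FG = 259/(259 − 4.5) = 1.0177
ABV = (1.0435 − 1.0177)·131.25

3.3904 % ABV


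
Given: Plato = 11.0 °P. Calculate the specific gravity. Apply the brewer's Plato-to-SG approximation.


SG = 259/(259 − P)
SG = 259/(259 − 11.0)

1.0444


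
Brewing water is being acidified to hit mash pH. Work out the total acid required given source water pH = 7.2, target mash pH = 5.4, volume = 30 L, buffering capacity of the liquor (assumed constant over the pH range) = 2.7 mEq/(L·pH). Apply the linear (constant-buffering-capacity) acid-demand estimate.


acid = buffering capacity · (pH_source − pH_target) · V
acid = 2.7 · (7.2 − 5.4) · 30

145.8000 mEq


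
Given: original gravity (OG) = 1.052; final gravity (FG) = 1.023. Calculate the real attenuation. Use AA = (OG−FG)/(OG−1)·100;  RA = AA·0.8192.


AA = (1.052 − 1.023)/(1.052 − 1)·100 = 55.7692
RA = 55.7692·0.8192

45.6862 %


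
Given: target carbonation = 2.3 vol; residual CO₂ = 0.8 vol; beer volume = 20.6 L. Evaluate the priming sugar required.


sugar = (target − residual)·4.0·V
sugar = (2.3 − 0.8)·4.0·20.6

123.6000 g


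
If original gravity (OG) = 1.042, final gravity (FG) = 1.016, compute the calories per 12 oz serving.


ABW = (OG−FG)·131.25·0.79/FG;  °P = 259 − 259/SG (for OG→OE and FG→AE);  RE = 0.1808·OE + 0.8192·AE;  Cal = (6.9·ABW + 4·(RE−0.1))·FG·3.55
ABW = (1.042 − 1.016)·131.25·0.79/1.016 = 2.6534
OE = 259 − 259/1.042 = 10.4395 °P
AE = 259 − 259/1.016 = 4.0787 °P
RE = 0.1808·10.4395 + 0.8192·4.0787 = 5.2288 °P
Cal = (6.9·2.6534 + 4·(5.2288−0.1))·1.016·3.55

140.0293 kcal


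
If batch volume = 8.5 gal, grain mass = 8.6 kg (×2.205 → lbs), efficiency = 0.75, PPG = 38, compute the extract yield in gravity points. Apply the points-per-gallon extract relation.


points = lbs × PPG × eff / vol
lbs = 8.6 × 2.205 = 18.9630
points = 18.9630 × 38 × 0.75 / 8.5

63.5818 points


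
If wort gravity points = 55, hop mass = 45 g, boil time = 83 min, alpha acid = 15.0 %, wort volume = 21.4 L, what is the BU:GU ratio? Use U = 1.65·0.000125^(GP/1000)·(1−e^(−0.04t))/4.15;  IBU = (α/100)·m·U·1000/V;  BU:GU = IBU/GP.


U = 1.65·0.000125^(55/1000)·(1−e^(−0.04·83))/4.15 = 0.2338
IBU = (15.0/100)·45·0.2338·1000/21.4 = 73.7334
BU:GU = 73.7334/55

1.3406


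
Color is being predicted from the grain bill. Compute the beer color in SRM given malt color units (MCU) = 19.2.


SRM = 1.4922 · MCU^0.6859
SRM = 1.4922 · 19.2^0.6859

11.3251 SRM


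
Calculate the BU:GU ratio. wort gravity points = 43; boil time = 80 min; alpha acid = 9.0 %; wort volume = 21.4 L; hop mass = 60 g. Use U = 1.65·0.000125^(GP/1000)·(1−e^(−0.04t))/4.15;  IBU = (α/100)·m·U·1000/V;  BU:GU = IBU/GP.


U = 1.65·0.000125^(43/1000)·(1−e^(−0.04·80))/4.15 = 0.2591
IBU = (9.0/100)·60·0.2591·1000/21.4 = 65.3897
BU:GU = 65.3897/43

1.5207


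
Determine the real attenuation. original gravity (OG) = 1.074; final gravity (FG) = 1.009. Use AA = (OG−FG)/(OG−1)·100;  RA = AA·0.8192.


AA = (1.074 − 1.009)/(1.074 − 1)·100 = 87.8378
RA = 87.8378·0.8192

71.9568 %


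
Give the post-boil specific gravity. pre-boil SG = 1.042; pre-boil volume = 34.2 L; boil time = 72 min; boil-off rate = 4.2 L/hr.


V_post = V_pre − rate·(t/60);  SG_post = 1 + (SG_pre−1)·V_pre/V_post
V_post = 34.2 − 4.2·(72/60) = 29.1600
SG_post = 1 + (1.042 − 1)·34.2/29.1600

1.0493


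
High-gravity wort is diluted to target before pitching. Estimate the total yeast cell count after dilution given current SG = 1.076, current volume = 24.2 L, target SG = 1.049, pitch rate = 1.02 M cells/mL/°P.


V_w = V·((SG_c−1)/(SG_t−1)−1);  °P = 259 − 259/SG_t;  cells = rate·(V+V_w)·°P
V_w = 24.2·((1.076−1)/(1.049−1)−1) = 13.3347
V_final = 24.2 + 13.3347 = 37.5347
°P = 259 − 259/1.049 = 12.0982
cells = 1.02·37.5347·12.0982

463.1838 billion cells


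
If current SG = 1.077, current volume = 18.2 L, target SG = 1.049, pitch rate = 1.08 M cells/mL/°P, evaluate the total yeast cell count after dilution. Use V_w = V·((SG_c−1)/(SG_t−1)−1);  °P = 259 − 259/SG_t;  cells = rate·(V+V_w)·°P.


V_w = 18.2·((1.077−1)/(1.049−1)−1) = 10.4000
V_final = 18.2 + 10.4000 = 28.6000
°P = 259 − 259/1.049 = 12.0982
cells = 1.08·28.6000·12.0982

373.6889 billion cells


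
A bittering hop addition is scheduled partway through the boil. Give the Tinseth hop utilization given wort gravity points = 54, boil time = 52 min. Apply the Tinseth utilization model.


U = 1.65·0.000125^(GP/1000) · (1 − e^(−0.04·t))/4.15
bigness = 1.65·0.000125^(54/1000) = 1.0156
boil_factor = (1 − e^(−0.04·52))/4.15 = 0.2109
U = 1.0156 · 0.2109

0.2141


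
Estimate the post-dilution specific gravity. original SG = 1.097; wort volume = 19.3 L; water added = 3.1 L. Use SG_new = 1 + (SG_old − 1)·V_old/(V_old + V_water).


pts = (1.097 − 1)·1000·19.3/(19.3 + 3.1) = 83.5759
SG_new = 1 + 83.5759/1000

1.0836


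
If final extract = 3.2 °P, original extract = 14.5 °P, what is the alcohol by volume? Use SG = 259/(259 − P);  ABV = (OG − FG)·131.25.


OG = 259/(259 − 14.5) = 1.0593
FG = 259/(259 − 3.2) = 1.0125
ABV = (1.0593 − 1.0125)·131.25

6.1418 % ABV


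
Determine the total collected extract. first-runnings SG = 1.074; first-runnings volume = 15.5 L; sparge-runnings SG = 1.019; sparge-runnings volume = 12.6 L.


total = Σ (SG_i − 1)·1000·V_i
first = (1.074 − 1)·1000·15.5 = 1147.0000
sparge = (1.019 − 1)·1000·12.6 = 239.4000
total = 1147.0000 + 239.4000

1386.4000 gravity·L


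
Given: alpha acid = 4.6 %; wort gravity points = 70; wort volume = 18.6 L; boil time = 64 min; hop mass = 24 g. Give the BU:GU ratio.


U = 1.65·0.000125^(GP/1000)·(1−e^(−0.04t))/4.15;  IBU = (α/100)·m·U·1000/V;  BU:GU = IBU/GP
U = 1.65·0.000125^(70/1000)·(1−e^(−0.04·64))/4.15 = 0.1956
IBU = (4.6/100)·24·0.1956·1000/18.6 = 11.6074
BU:GU = 11.6074/70

0.1658


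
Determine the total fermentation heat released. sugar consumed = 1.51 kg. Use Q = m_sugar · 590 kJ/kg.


Q = 1.51 · 590

890.9000 kJ


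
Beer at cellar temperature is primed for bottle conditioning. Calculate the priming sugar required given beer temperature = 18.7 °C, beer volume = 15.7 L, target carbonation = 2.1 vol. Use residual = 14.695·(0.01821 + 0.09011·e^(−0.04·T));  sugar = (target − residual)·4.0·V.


residual = 14.695·(0.01821 + 0.09011·e^(−0.04·18.7)) = 0.8943
sugar = (2.1 − 0.8943)·4.0·15.7

75.7154 g


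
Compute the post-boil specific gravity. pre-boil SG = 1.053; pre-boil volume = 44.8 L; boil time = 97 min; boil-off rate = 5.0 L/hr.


V_post = V_pre − rate·(t/60);  SG_post = 1 + (SG_pre−1)·V_pre/V_post
V_post = 44.8 − 5.0·(97/60) = 36.7167
SG_post = 1 + (1.053 − 1)·44.8/36.7167

1.0647


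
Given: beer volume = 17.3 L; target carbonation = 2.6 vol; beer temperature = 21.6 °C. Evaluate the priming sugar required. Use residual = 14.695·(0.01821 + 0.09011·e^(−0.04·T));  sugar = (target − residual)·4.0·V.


residual = 14.695·(0.01821 + 0.09011·e^(−0.04·21.6)) = 0.8257
sugar = (2.6 − 0.8257)·4.0·17.3

122.7818 g


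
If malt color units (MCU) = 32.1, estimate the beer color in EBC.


SRM = 1.4922·MCU^0.6859;  EBC = SRM·1.97
SRM = 1.4922·32.1^0.6859 = 16.1116
EBC = 16.1116·1.97

31.7399 EBC


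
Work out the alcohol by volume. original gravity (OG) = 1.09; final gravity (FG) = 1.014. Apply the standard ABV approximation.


ABV = (OG − FG) · 131.25
ABV = (1.09 − 1.014) · 131.25

9.9750 % ABV


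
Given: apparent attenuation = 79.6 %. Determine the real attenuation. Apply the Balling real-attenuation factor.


RA = AA · 0.8192
RA = 79.6 · 0.8192

65.2083 %


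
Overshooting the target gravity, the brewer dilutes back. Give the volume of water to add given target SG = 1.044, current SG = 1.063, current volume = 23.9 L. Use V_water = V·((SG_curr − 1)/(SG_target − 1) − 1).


V_water = 23.9·((1.063 − 1)/(1.044 − 1) − 1)

10.3205 L


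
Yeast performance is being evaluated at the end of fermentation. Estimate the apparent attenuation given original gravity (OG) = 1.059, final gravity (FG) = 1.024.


AA = (OG − FG)/(OG − 1) · 100
AA = (1.059 − 1.024)/(1.059 − 1) · 100

59.3220 %


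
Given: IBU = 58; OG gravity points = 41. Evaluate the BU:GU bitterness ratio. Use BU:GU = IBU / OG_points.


BU:GU = 58 / 41

1.4146


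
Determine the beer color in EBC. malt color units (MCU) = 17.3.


SRM = 1.4922·MCU^0.6859;  EBC = SRM·1.97
SRM = 1.4922·17.3^0.6859 = 10.5439
EBC = 10.5439·1.97

20.7716 EBC


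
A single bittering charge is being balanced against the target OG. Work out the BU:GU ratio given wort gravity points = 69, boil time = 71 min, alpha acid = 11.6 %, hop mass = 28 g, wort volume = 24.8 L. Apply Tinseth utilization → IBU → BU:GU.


U = 1.65·0.000125^(GP/1000)·(1−e^(−0.04t))/4.15;  IBU = (α/100)·m·U·1000/V;  BU:GU = IBU/GP
U = 1.65·0.000125^(69/1000)·(1−e^(−0.04·71))/4.15 = 0.2014
IBU = (11.6/100)·28·0.2014·1000/24.8 = 26.3719
BU:GU = 26.3719/69

0.3822


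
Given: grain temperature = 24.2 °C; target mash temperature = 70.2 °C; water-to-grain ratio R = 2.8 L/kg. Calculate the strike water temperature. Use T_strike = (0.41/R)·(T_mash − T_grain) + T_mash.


T_strike = (0.41/2.8)·(70.2 − 24.2) + 70.2

76.9357 °C


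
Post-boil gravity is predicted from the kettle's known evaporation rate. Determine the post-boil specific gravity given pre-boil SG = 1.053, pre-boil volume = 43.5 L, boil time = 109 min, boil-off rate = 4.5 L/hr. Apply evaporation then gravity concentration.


V_post = V_pre − rate·(t/60);  SG_post = 1 + (SG_pre−1)·V_pre/V_post
V_post = 43.5 − 4.5·(109/60) = 35.3250
SG_post = 1 + (1.053 − 1)·43.5/35.3250

1.0653


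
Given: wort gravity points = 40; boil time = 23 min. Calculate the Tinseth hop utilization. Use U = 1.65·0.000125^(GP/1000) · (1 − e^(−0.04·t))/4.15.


bigness = 1.65·0.000125^(40/1000) = 1.1518
boil_factor = (1 − e^(−0.04·23))/4.15 = 0.1449
U = 1.1518 · 0.1449

0.1669


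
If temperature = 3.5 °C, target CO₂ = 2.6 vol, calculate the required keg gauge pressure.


psi = vols/(0.01821 + 0.09011·e^(−0.04·T)) − 14.695
psi = 2.6/(0.01821 + 0.09011·e^(−0.04·3.5)) − 14.695

12.2346 psi


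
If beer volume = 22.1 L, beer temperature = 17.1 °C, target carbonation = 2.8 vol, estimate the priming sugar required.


residual = 14.695·(0.01821 + 0.09011·e^(−0.04·T));  sugar = (target − residual)·4.0·V
residual = 14.695·(0.01821 + 0.09011·e^(−0.04·17.1)) = 0.9358
sugar = (2.8 − 0.9358)·4.0·22.1

164.7985 g


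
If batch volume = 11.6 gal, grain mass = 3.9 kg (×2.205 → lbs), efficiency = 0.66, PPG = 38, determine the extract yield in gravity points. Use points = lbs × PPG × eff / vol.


lbs = 3.9 × 2.205 = 8.5995
points = 8.5995 × 38 × 0.66 / 11.6

18.5927 points


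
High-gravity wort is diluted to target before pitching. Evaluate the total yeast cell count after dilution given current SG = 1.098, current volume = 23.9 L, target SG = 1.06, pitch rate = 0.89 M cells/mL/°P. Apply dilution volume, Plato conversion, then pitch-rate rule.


V_w = V·((SG_c−1)/(SG_t−1)−1);  °P = 259 − 259/SG_t;  cells = rate·(V+V_w)·°P
V_w = 23.9·((1.098−1)/(1.06−1)−1) = 15.1367
V_final = 23.9 + 15.1367 = 39.0367
°P = 259 − 259/1.06 = 14.6604
cells = 0.89·39.0367·14.6604

509.3401 billion cells


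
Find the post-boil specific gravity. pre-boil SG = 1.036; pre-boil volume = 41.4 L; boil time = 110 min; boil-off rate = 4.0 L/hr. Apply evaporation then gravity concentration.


V_post = V_pre − rate·(t/60);  SG_post = 1 + (SG_pre−1)·V_pre/V_post
V_post = 41.4 − 4.0·(110/60) = 34.0667
SG_post = 1 + (1.036 − 1)·41.4/34.0667

1.0437


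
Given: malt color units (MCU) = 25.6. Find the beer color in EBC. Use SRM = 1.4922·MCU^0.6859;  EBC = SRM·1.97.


SRM = 1.4922·25.6^0.6859 = 13.7955
EBC = 13.7955·1.97

27.1772 EBC


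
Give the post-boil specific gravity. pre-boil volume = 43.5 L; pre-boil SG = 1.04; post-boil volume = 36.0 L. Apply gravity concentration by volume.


SG_post = 1 + (SG_pre − 1)·V_pre/V_post
pts_pre = (1.04 − 1)·1000 = 40.0000
pts_post = 40.0000·43.5/36.0 = 48.3333
SG_post = 1 + 48.3333/1000

1.0483


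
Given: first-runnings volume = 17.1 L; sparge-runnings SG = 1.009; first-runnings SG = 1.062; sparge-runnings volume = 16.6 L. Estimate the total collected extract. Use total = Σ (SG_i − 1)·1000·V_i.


first = (1.062 − 1)·1000·17.1 = 1060.2000
sparge = (1.009 − 1)·1000·16.6 = 149.4000
total = 1060.2000 + 149.4000

1209.6000 gravity·L
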